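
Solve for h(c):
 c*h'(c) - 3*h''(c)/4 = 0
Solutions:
 h(c) = C1 + C2*erfi(sqrt(6)*c/3)


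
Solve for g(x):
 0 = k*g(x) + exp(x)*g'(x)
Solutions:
 g(x) = C1*exp(k*exp(-x))


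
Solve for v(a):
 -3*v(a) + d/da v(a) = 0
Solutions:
 v(a) = C1*exp(3*a)


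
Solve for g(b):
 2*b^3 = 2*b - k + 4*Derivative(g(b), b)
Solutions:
 g(b) = C1 + b^4/8 - b^2/4 + b*k/4


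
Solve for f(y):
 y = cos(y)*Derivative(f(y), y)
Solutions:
 f(y) = C1 + Integral(y/cos(y), y)


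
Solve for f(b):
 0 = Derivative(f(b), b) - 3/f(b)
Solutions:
 f(b) = -sqrt(C1 + 6*b)
 f(b) = sqrt(C1 + 6*b)


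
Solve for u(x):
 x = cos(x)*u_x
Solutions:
 u(x) = C1 + Integral(x/cos(x), x)


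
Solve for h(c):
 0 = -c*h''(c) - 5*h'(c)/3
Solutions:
 h(c) = C1 + C2/c^(2/3)


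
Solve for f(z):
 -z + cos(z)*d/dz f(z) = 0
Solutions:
 f(z) = C1 + Integral(z/cos(z), z)


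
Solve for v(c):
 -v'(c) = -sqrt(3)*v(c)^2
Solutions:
 v(c) = -1/(C1 + sqrt(3)*c)


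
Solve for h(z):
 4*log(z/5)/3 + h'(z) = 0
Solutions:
 h(z) = C1 - 4*z*log(z)/3 + 4*z/3 + 4*z*log(5)/3


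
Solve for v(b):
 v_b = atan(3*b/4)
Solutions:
 v(b) = C1 + b*atan(3*b/4) - 2*log(9*b^2 + 16)/3


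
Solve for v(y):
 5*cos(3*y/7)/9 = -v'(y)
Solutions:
 v(y) = C1 - 35*sin(3*y/7)/27


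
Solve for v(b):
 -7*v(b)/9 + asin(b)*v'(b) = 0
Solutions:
 v(b) = C1*exp(7*Integral(1/asin(b), b)/9)


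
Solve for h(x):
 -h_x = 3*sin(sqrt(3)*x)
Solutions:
 h(x) = C1 + sqrt(3)*cos(sqrt(3)*x)


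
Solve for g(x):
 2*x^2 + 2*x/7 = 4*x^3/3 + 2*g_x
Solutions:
 g(x) = C1 - x^4/6 + x^3/3 + x^2/14


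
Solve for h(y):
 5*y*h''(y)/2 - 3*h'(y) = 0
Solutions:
 h(y) = C1 + C2*y^(11/5)


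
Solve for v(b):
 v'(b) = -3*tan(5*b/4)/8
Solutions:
 v(b) = C1 + 3*log(cos(5*b/4))/10


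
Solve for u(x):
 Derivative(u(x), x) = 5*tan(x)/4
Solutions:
 u(x) = C1 - 5*log(cos(x))/4


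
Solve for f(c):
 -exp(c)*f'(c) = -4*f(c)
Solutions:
 f(c) = C1*exp(-4*exp(-c))


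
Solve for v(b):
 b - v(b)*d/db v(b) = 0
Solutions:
 v(b) = -sqrt(C1 + b^2)
 v(b) = sqrt(C1 + b^2)


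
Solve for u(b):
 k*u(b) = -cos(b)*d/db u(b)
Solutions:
 u(b) = C1*exp(k*(log(sin(b) - 1) - log(sin(b) + 1))/2)


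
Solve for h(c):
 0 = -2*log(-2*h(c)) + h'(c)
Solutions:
 -Integral(1/(log(-_y) + log(2)), (_y, h(c)))/2 = C1 - c


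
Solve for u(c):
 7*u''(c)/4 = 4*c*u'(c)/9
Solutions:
 u(c) = C1 + C2*erfi(2*sqrt(14)*c/21)


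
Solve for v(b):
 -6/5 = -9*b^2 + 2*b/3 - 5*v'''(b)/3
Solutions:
 v(b) = C1 + C2*b + C3*b^2 - 9*b^5/100 + b^4/60 + 3*b^3/25


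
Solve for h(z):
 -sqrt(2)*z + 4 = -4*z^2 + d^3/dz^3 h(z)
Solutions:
 h(z) = C1 + C2*z + C3*z^2 + z^5/15 - sqrt(2)*z^4/24 + 2*z^3/3


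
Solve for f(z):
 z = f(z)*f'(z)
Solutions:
 f(z) = -sqrt(C1 + z^2)
 f(z) = sqrt(C1 + z^2)


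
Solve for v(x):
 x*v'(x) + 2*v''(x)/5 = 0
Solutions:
 v(x) = C1 + C2*erf(sqrt(5)*x/2)


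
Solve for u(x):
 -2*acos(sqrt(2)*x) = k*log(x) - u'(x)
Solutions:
 u(x) = C1 + k*x*(log(x) - 1) + 2*x*acos(sqrt(2)*x) - sqrt(2)*sqrt(1 - 2*x^2)


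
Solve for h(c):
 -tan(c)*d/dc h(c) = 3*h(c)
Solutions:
 h(c) = C1/sin(c)^3


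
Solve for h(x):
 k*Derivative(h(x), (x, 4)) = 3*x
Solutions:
 h(x) = C1 + C2*x + C3*x^2 + C4*x^3 + x^5/(40*k)


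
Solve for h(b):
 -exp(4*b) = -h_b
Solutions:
 h(b) = C1 + exp(4*b)/4


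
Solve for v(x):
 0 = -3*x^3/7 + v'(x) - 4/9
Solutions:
 v(x) = C1 + 3*x^4/28 + 4*x/9


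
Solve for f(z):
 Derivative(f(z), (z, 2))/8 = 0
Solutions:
 f(z) = C1 + C2*z


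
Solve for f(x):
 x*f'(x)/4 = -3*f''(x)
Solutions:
 f(x) = C1 + C2*erf(sqrt(6)*x/12)


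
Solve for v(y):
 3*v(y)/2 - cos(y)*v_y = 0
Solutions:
 v(y) = C1*(sin(y) + 1)^(3/4)/(sin(y) - 1)^(3/4)


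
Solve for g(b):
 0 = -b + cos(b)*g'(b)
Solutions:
 g(b) = C1 + Integral(b/cos(b), b)


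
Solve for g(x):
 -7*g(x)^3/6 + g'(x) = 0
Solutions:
 g(x) = -sqrt(3)*sqrt(-1/(C1 + 7*x))
 g(x) = sqrt(3)*sqrt(-1/(C1 + 7*x))


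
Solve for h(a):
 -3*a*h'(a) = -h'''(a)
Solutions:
 h(a) = C1 + Integral(C2*airyai(3^(1/3)*a) + C3*airybi(3^(1/3)*a), a)


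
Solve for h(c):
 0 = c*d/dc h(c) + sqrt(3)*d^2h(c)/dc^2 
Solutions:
 h(c) = C1 + C2*erf(sqrt(2)*3^(3/4)*c/6)


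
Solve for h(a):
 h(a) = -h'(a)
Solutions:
 h(a) = C1*exp(-a)


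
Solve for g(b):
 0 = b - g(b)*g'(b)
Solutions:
 g(b) = -sqrt(C1 + b^2)
 g(b) = sqrt(C1 + b^2)


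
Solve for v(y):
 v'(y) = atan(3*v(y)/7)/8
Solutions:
 Integral(1/atan(3*_y/7), (_y, v(y))) = C1 + y/8


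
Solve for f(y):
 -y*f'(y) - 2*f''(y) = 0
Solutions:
 f(y) = C1 + C2*erf(y/2)


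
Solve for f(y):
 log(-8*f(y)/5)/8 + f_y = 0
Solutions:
 8*Integral(1/(log(-_y) - log(5) + 3*log(2)), (_y, f(y))) = C1 - y


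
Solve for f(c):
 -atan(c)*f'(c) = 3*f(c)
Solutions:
 f(c) = C1*exp(-3*Integral(1/atan(c), c))


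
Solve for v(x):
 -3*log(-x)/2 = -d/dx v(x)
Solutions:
 v(x) = C1 + 3*x*log(-x)/2 - 3*x/2


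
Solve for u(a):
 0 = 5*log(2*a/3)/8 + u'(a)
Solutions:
 u(a) = C1 - 5*a*log(a)/8 - 5*a*log(2)/8 + 5*a/8 + 5*a*log(3)/8


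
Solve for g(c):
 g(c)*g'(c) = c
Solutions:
 g(c) = -sqrt(C1 + c^2)
 g(c) = sqrt(C1 + c^2)


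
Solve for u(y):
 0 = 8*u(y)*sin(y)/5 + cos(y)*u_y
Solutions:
 u(y) = C1*cos(y)^(8/5)


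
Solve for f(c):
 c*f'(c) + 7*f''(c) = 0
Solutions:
 f(c) = C1 + C2*erf(sqrt(14)*c/14)


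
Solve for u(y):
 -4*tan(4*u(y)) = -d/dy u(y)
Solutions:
 u(y) = -asin(C1*exp(16*y))/4 + pi/4
 u(y) = asin(C1*exp(16*y))/4


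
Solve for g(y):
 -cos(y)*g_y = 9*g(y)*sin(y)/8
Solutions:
 g(y) = C1*cos(y)^(9/8)


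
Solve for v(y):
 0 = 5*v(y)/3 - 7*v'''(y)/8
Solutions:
 v(y) = C3*exp(2*21^(2/3)*5^(1/3)*y/21) + (C1*sin(3^(1/6)*5^(1/3)*7^(2/3)*y/7) + C2*cos(3^(1/6)*5^(1/3)*7^(2/3)*y/7))*exp(-21^(2/3)*5^(1/3)*y/21)


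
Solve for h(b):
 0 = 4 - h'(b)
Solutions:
 h(b) = C1 + 4*b


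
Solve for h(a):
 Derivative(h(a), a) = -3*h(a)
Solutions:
 h(a) = C1*exp(-3*a)


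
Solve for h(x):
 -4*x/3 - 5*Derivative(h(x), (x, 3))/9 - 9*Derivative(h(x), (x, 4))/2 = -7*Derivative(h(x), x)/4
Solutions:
 h(x) = C1 + C2*exp(-x*(200*2^(2/3)/(729*sqrt(234197481) + 11156261)^(1/3) + 40 + 2^(1/3)*(729*sqrt(234197481) + 11156261)^(1/3))/972)*sin(2^(1/3)*sqrt(3)*x*(-(729*sqrt(234197481) + 11156261)^(1/3) + 200*2^(1/3)/(729*sqrt(234197481) + 11156261)^(1/3))/972) + C3*exp(-x*(200*2^(2/3)/(729*sqrt(234197481) + 11156261)^(1/3) + 40 + 2^(1/3)*(729*sqrt(234197481) + 11156261)^(1/3))/972)*cos(2^(1/3)*sqrt(3)*x*(-(729*sqrt(234197481) + 11156261)^(1/3) + 200*2^(1/3)/(729*sqrt(234197481) + 11156261)^(1/3))/972) + C4*exp(x*(-20 + 200*2^(2/3)/(729*sqrt(234197481) + 11156261)^(1/3) + 2^(1/3)*(729*sqrt(234197481) + 11156261)^(1/3))/486) + 8*x^2/21


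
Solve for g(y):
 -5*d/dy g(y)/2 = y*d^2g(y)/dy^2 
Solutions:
 g(y) = C1 + C2/y^(3/2)


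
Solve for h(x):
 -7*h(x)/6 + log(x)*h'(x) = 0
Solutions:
 h(x) = C1*exp(7*li(x)/6)


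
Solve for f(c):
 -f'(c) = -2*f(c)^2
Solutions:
 f(c) = -1/(C1 + 2*c)


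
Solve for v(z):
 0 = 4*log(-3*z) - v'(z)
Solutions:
 v(z) = C1 + 4*z*log(-z) + 4*z*(-1 + log(3))


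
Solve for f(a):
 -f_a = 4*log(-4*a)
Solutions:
 f(a) = C1 - 4*a*log(-a) + 4*a*(1 - 2*log(2))


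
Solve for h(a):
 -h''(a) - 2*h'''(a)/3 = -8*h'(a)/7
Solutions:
 h(a) = C1 + C2*exp(a*(-21 + sqrt(1785))/28) + C3*exp(-a*(21 + sqrt(1785))/28)


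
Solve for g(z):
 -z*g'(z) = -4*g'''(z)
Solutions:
 g(z) = C1 + Integral(C2*airyai(2^(1/3)*z/2) + C3*airybi(2^(1/3)*z/2), z)


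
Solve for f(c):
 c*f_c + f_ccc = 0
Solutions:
 f(c) = C1 + Integral(C2*airyai(-c) + C3*airybi(-c), c)


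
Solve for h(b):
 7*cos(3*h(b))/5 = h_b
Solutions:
 -7*b/5 - log(sin(3*h(b)) - 1)/6 + log(sin(3*h(b)) + 1)/6 = C1


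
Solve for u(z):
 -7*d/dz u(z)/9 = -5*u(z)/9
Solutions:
 u(z) = C1*exp(5*z/7)


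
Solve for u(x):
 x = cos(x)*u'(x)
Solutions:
 u(x) = C1 + Integral(x/cos(x), x)


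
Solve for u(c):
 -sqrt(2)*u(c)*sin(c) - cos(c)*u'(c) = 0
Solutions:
 u(c) = C1*cos(c)^(sqrt(2))


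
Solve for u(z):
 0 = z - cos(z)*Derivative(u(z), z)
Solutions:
 u(z) = C1 + Integral(z/cos(z), z)


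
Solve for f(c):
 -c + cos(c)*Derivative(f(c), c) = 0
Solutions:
 f(c) = C1 + Integral(c/cos(c), c)


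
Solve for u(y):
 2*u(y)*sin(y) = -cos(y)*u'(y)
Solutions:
 u(y) = C1*cos(y)^2


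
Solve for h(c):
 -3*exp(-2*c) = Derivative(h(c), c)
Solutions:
 h(c) = C1 + 3*exp(-2*c)/2


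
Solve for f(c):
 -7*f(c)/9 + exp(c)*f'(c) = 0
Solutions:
 f(c) = C1*exp(-7*exp(-c)/9)


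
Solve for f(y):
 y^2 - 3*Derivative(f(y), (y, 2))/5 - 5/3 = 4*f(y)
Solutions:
 f(y) = C1*sin(2*sqrt(15)*y/3) + C2*cos(2*sqrt(15)*y/3) + y^2/4 - 59/120


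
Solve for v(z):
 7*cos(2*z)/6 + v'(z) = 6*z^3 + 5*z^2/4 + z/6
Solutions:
 v(z) = C1 + 3*z^4/2 + 5*z^3/12 + z^2/12 - 7*sin(2*z)/12


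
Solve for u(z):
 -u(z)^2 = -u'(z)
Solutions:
 u(z) = -1/(C1 + z)


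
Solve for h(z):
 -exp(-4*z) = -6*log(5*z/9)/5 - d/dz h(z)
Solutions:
 h(z) = C1 - 6*z*log(z)/5 + 6*z*(-log(5) + 1 + 2*log(3))/5 - exp(-4*z)/4


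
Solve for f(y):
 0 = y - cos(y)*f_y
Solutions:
 f(y) = C1 + Integral(y/cos(y), y)


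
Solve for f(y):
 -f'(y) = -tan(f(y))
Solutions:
 f(y) = pi - asin(C1*exp(y))
 f(y) = asin(C1*exp(y))


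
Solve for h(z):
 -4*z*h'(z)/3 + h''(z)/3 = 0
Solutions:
 h(z) = C1 + C2*erfi(sqrt(2)*z)


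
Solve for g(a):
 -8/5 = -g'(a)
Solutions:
 g(a) = C1 + 8*a/5


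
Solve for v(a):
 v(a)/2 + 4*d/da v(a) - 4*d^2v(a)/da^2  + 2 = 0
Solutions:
 v(a) = C1*exp(a*(2 - sqrt(6))/4) + C2*exp(a*(2 + sqrt(6))/4) - 4


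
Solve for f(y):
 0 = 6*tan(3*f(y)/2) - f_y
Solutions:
 f(y) = -2*asin(C1*exp(9*y))/3 + 2*pi/3
 f(y) = 2*asin(C1*exp(9*y))/3


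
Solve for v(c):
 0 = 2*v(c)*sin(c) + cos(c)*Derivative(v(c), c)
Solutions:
 v(c) = C1*cos(c)^2


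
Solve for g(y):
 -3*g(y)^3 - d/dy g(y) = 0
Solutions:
 g(y) = -sqrt(2)*sqrt(-1/(C1 - 3*y))/2
 g(y) = sqrt(2)*sqrt(-1/(C1 - 3*y))/2


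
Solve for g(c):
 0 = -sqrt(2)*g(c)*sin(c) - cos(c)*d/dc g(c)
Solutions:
 g(c) = C1*cos(c)^(sqrt(2))


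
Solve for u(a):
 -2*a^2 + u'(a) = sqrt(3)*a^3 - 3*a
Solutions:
 u(a) = C1 + sqrt(3)*a^4/4 + 2*a^3/3 - 3*a^2/2


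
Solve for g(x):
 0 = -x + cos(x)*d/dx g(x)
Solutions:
 g(x) = C1 + Integral(x/cos(x), x)


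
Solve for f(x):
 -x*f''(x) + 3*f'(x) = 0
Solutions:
 f(x) = C1 + C2*x^4


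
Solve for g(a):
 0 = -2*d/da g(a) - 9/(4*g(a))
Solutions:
 g(a) = -sqrt(C1 - 9*a)/2
 g(a) = sqrt(C1 - 9*a)/2


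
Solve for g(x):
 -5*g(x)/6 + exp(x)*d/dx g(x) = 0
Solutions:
 g(x) = C1*exp(-5*exp(-x)/6)


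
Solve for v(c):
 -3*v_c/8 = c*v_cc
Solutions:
 v(c) = C1 + C2*c^(5/8)


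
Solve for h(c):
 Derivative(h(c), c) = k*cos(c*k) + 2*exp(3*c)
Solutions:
 h(c) = C1 + 2*exp(3*c)/3 + sin(c*k)


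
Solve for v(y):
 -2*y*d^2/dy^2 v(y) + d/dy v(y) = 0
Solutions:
 v(y) = C1 + C2*y^(3/2)


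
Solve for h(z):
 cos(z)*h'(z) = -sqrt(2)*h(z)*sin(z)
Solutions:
 h(z) = C1*cos(z)^(sqrt(2))


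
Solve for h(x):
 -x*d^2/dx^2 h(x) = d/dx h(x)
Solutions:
 h(x) = C1 + C2*log(x)


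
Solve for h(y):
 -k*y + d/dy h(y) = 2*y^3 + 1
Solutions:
 h(y) = C1 + k*y^2/2 + y^4/2 + y


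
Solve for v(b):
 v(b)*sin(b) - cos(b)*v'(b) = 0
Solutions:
 v(b) = C1/cos(b)


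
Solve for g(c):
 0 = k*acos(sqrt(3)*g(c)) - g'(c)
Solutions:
 Integral(1/acos(sqrt(3)*_y), (_y, g(c))) = C1 + c*k


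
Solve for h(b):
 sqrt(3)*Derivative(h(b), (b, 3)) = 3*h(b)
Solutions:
 h(b) = C3*exp(3^(1/6)*b) + (C1*sin(3^(2/3)*b/2) + C2*cos(3^(2/3)*b/2))*exp(-3^(1/6)*b/2)


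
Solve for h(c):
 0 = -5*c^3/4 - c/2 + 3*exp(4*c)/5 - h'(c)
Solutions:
 h(c) = C1 - 5*c^4/16 - c^2/4 + 3*exp(4*c)/20


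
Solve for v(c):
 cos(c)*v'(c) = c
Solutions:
 v(c) = C1 + Integral(c/cos(c), c)


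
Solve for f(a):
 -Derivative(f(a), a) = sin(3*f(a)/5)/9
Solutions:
 a/9 + 5*log(cos(3*f(a)/5) - 1)/6 - 5*log(cos(3*f(a)/5) + 1)/6 = C1


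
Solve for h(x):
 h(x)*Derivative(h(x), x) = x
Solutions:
 h(x) = -sqrt(C1 + x^2)
 h(x) = sqrt(C1 + x^2)


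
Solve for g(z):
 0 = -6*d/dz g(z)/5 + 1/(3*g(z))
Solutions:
 g(z) = -sqrt(C1 + 5*z)/3
 g(z) = sqrt(C1 + 5*z)/3


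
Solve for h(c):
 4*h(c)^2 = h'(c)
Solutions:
 h(c) = -1/(C1 + 4*c)


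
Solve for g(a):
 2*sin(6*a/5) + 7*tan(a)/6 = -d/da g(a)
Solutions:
 g(a) = C1 + 7*log(cos(a))/6 + 5*cos(6*a/5)/3


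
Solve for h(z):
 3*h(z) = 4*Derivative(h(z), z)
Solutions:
 h(z) = C1*exp(3*z/4)


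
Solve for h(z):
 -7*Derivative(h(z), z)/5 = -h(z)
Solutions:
 h(z) = C1*exp(5*z/7)


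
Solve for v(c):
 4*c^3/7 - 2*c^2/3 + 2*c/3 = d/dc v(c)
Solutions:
 v(c) = C1 + c^4/7 - 2*c^3/9 + c^2/3


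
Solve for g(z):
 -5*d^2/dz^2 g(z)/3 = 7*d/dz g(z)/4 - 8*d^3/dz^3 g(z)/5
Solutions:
 g(z) = C1 + C2*exp(z*(25 - sqrt(3145))/48) + C3*exp(z*(25 + sqrt(3145))/48)


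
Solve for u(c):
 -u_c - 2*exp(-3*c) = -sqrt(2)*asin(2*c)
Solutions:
 u(c) = C1 + sqrt(2)*c*asin(2*c) + sqrt(2)*sqrt(1 - 4*c^2)/2 + 2*exp(-3*c)/3


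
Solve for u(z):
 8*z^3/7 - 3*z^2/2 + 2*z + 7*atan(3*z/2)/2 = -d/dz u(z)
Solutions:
 u(z) = C1 - 2*z^4/7 + z^3/2 - z^2 - 7*z*atan(3*z/2)/2 + 7*log(9*z^2 + 4)/6


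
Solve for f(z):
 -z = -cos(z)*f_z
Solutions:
 f(z) = C1 + Integral(z/cos(z), z)


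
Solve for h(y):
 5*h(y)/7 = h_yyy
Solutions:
 h(y) = C3*exp(5^(1/3)*7^(2/3)*y/7) + (C1*sin(sqrt(3)*5^(1/3)*7^(2/3)*y/14) + C2*cos(sqrt(3)*5^(1/3)*7^(2/3)*y/14))*exp(-5^(1/3)*7^(2/3)*y/14)


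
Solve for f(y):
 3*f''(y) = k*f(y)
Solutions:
 f(y) = C1*exp(-sqrt(3)*sqrt(k)*y/3) + C2*exp(sqrt(3)*sqrt(k)*y/3)


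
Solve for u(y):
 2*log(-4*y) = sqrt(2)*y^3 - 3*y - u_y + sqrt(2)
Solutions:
 u(y) = C1 + sqrt(2)*y^4/4 - 3*y^2/2 - 2*y*log(-y) + y*(-4*log(2) + sqrt(2) + 2)


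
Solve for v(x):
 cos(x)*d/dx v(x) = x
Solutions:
 v(x) = C1 + Integral(x/cos(x), x)


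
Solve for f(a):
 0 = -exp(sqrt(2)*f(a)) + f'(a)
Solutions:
 f(a) = sqrt(2)*(2*log(-1/(C1 + a)) - log(2))/4


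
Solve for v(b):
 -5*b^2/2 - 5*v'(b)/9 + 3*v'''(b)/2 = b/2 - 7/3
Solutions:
 v(b) = C1 + C2*exp(-sqrt(30)*b/9) + C3*exp(sqrt(30)*b/9) - 3*b^3/2 - 9*b^2/20 - 201*b/10


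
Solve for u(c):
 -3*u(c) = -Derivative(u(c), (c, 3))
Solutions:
 u(c) = C3*exp(3^(1/3)*c) + (C1*sin(3^(5/6)*c/2) + C2*cos(3^(5/6)*c/2))*exp(-3^(1/3)*c/2)


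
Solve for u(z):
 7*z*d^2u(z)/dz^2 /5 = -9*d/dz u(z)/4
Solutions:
 u(z) = C1 + C2/z^(17/28)


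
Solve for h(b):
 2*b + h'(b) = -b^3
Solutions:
 h(b) = C1 - b^4/4 - b^2


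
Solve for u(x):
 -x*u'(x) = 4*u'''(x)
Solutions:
 u(x) = C1 + Integral(C2*airyai(-2^(1/3)*x/2) + C3*airybi(-2^(1/3)*x/2), x)


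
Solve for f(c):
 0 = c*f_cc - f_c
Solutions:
 f(c) = C1 + C2*c^2


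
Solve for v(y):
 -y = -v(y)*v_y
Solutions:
 v(y) = -sqrt(C1 + y^2)
 v(y) = sqrt(C1 + y^2)


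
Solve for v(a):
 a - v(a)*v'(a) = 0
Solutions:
 v(a) = -sqrt(C1 + a^2)
 v(a) = sqrt(C1 + a^2)


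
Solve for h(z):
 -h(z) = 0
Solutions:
 h(z) = 0


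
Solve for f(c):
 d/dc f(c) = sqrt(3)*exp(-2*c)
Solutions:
 f(c) = C1 - sqrt(3)*exp(-2*c)/2


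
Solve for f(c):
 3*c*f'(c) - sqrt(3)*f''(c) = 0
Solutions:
 f(c) = C1 + C2*erfi(sqrt(2)*3^(1/4)*c/2)


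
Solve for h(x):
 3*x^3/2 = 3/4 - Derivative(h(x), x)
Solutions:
 h(x) = C1 - 3*x^4/8 + 3*x/4


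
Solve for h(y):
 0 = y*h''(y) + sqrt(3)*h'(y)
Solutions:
 h(y) = C1 + C2*y^(1 - sqrt(3))


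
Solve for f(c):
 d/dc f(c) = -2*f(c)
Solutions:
 f(c) = C1*exp(-2*c)


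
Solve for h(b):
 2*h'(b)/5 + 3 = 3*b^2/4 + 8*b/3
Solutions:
 h(b) = C1 + 5*b^3/8 + 10*b^2/3 - 15*b/2


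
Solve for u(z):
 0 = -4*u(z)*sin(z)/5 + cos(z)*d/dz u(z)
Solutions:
 u(z) = C1/cos(z)^(4/5)


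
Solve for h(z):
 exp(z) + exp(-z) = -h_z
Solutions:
 h(z) = C1 - 2*sinh(z)


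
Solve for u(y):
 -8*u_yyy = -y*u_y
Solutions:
 u(y) = C1 + Integral(C2*airyai(y/2) + C3*airybi(y/2), y)


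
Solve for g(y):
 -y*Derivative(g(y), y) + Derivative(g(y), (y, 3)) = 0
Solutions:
 g(y) = C1 + Integral(C2*airyai(y) + C3*airybi(y), y)


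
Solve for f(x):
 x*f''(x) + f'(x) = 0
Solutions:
 f(x) = C1 + C2*log(x)


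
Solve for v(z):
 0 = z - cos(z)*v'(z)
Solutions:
 v(z) = C1 + Integral(z/cos(z), z)


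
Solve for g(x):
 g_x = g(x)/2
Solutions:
 g(x) = C1*exp(x/2)


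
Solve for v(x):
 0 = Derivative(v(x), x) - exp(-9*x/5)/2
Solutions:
 v(x) = C1 - 5*exp(-9*x/5)/18


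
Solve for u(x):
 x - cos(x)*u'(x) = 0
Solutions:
 u(x) = C1 + Integral(x/cos(x), x)


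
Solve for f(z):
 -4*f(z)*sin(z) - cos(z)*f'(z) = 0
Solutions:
 f(z) = C1*cos(z)^4


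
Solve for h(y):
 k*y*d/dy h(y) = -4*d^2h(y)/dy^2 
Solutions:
 h(y) = Piecewise((-sqrt(2)*sqrt(pi)*C1*erf(sqrt(2)*sqrt(k)*y/4)/sqrt(k) - C2, (k > 0) | (k < 0)), (-C1*y - C2, True))


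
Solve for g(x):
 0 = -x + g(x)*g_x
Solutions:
 g(x) = -sqrt(C1 + x^2)
 g(x) = sqrt(C1 + x^2)


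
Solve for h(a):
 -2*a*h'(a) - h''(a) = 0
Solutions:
 h(a) = C1 + C2*erf(a)


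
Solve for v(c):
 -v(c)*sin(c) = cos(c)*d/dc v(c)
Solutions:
 v(c) = C1*cos(c)


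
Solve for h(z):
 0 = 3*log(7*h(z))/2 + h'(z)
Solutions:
 2*Integral(1/(log(_y) + log(7)), (_y, h(z)))/3 = C1 - z


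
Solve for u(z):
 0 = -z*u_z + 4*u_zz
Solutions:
 u(z) = C1 + C2*erfi(sqrt(2)*z/4)


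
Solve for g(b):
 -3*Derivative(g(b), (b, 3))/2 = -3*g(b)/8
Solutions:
 g(b) = C3*exp(2^(1/3)*b/2) + (C1*sin(2^(1/3)*sqrt(3)*b/4) + C2*cos(2^(1/3)*sqrt(3)*b/4))*exp(-2^(1/3)*b/4)


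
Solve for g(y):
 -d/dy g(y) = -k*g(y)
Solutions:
 g(y) = C1*exp(k*y)


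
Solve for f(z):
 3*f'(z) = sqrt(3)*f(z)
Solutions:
 f(z) = C1*exp(sqrt(3)*z/3)


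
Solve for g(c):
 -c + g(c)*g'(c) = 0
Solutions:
 g(c) = -sqrt(C1 + c^2)
 g(c) = sqrt(C1 + c^2)


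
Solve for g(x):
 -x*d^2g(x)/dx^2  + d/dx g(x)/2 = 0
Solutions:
 g(x) = C1 + C2*x^(3/2)


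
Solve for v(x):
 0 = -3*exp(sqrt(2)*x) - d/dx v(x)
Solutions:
 v(x) = C1 - 3*sqrt(2)*exp(sqrt(2)*x)/2


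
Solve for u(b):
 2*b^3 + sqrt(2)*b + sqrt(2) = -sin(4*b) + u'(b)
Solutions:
 u(b) = C1 + b^4/2 + sqrt(2)*b^2/2 + sqrt(2)*b - cos(4*b)/4


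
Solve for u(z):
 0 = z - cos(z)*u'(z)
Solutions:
 u(z) = C1 + Integral(z/cos(z), z)


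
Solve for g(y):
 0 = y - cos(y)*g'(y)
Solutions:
 g(y) = C1 + Integral(y/cos(y), y)


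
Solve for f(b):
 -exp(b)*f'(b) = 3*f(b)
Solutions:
 f(b) = C1*exp(3*exp(-b))


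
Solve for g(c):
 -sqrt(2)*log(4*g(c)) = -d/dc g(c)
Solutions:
 -sqrt(2)*Integral(1/(log(_y) + 2*log(2)), (_y, g(c)))/2 = C1 - c


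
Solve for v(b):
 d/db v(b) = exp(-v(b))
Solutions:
 v(b) = log(C1 + b)


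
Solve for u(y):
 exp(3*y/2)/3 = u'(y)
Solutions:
 u(y) = C1 + 2*exp(3*y/2)/9


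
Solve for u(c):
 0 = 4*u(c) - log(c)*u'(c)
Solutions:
 u(c) = C1*exp(4*li(c))


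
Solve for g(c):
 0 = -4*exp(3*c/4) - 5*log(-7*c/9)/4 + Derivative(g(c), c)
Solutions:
 g(c) = C1 + 5*c*log(-c)/4 + 5*c*(-2*log(3) - 1 + log(7))/4 + 16*exp(3*c/4)/3


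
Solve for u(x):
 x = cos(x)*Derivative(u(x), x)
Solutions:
 u(x) = C1 + Integral(x/cos(x), x)


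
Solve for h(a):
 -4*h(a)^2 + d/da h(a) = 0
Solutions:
 h(a) = -1/(C1 + 4*a)


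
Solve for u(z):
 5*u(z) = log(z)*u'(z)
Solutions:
 u(z) = C1*exp(5*li(z))


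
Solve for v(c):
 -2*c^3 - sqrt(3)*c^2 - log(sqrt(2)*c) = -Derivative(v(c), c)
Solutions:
 v(c) = C1 + c^4/2 + sqrt(3)*c^3/3 + c*log(c) - c + c*log(2)/2


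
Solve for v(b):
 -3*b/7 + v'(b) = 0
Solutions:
 v(b) = C1 + 3*b^2/14


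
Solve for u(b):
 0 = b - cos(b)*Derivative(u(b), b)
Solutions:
 u(b) = C1 + Integral(b/cos(b), b)


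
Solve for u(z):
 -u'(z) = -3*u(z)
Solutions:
 u(z) = C1*exp(3*z)


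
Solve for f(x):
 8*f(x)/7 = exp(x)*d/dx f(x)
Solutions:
 f(x) = C1*exp(-8*exp(-x)/7)


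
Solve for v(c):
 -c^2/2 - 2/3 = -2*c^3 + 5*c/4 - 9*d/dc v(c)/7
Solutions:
 v(c) = C1 - 7*c^4/18 + 7*c^3/54 + 35*c^2/72 + 14*c/27


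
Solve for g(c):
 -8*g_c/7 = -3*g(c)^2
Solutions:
 g(c) = -8/(C1 + 21*c)


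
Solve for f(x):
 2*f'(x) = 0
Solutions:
 f(x) = C1


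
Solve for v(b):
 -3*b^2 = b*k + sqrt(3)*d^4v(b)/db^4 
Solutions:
 v(b) = C1 + C2*b + C3*b^2 + C4*b^3 - sqrt(3)*b^6/360 - sqrt(3)*b^5*k/360


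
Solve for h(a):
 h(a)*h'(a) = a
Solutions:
 h(a) = -sqrt(C1 + a^2)
 h(a) = sqrt(C1 + a^2)


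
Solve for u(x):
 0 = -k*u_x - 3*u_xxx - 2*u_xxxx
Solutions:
 u(x) = C1 + C2*exp(-x*((2*k + sqrt((2*k + 1)^2 - 1) + 1)^(1/3) + 1 + (2*k + sqrt((2*k + 1)^2 - 1) + 1)^(-1/3))/2) + C3*exp(x*((2*k + sqrt((2*k + 1)^2 - 1) + 1)^(1/3)/4 - sqrt(3)*I*(2*k + sqrt((2*k + 1)^2 - 1) + 1)^(1/3)/4 - 1/2 - 1/((-1 + sqrt(3)*I)*(2*k + sqrt((2*k + 1)^2 - 1) + 1)^(1/3)))) + C4*exp(x*((2*k + sqrt((2*k + 1)^2 - 1) + 1)^(1/3)/4 + sqrt(3)*I*(2*k + sqrt((2*k + 1)^2 - 1) + 1)^(1/3)/4 - 1/2 + 1/((1 + sqrt(3)*I)*(2*k + sqrt((2*k + 1)^2 - 1) + 1)^(1/3))))


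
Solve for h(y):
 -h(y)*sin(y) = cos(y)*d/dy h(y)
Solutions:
 h(y) = C1*cos(y)


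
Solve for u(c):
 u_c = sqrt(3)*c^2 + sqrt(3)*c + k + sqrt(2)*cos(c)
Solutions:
 u(c) = C1 + sqrt(3)*c^3/3 + sqrt(3)*c^2/2 + c*k + sqrt(2)*sin(c)


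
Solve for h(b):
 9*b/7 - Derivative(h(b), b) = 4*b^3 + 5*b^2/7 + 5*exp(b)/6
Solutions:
 h(b) = C1 - b^4 - 5*b^3/21 + 9*b^2/14 - 5*exp(b)/6


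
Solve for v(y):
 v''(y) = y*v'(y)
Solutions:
 v(y) = C1 + C2*erfi(sqrt(2)*y/2)


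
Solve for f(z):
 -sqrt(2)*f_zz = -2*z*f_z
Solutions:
 f(z) = C1 + C2*erfi(2^(3/4)*z/2)


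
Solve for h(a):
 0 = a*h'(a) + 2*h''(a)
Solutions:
 h(a) = C1 + C2*erf(a/2)


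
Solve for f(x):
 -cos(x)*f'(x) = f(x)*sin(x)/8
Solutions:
 f(x) = C1*cos(x)^(1/8)


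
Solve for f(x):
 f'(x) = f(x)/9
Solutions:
 f(x) = C1*exp(x/9)


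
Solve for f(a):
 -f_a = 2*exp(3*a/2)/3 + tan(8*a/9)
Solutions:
 f(a) = C1 - 4*exp(3*a/2)/9 + 9*log(cos(8*a/9))/8


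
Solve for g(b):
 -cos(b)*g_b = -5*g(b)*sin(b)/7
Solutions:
 g(b) = C1/cos(b)^(5/7)


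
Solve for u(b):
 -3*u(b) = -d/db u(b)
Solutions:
 u(b) = C1*exp(3*b)


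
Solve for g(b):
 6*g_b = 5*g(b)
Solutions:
 g(b) = C1*exp(5*b/6)


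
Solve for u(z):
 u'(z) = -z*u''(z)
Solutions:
 u(z) = C1 + C2*log(z)


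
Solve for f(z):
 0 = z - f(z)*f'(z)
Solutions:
 f(z) = -sqrt(C1 + z^2)
 f(z) = sqrt(C1 + z^2)


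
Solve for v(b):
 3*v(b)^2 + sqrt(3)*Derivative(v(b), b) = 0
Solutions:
 v(b) = 1/(C1 + sqrt(3)*b)


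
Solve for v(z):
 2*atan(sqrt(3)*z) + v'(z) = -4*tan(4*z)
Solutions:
 v(z) = C1 - 2*z*atan(sqrt(3)*z) + sqrt(3)*log(3*z^2 + 1)/3 + log(cos(4*z))


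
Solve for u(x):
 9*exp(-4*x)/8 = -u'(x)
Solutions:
 u(x) = C1 + 9*exp(-4*x)/32


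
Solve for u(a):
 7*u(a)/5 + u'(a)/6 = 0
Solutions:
 u(a) = C1*exp(-42*a/5)


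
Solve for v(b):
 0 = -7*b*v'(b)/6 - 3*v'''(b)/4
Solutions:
 v(b) = C1 + Integral(C2*airyai(-42^(1/3)*b/3) + C3*airybi(-42^(1/3)*b/3), b)


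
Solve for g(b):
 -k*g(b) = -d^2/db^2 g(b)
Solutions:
 g(b) = C1*exp(-b*sqrt(k)) + C2*exp(b*sqrt(k))


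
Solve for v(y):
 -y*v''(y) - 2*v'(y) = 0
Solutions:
 v(y) = C1 + C2/y


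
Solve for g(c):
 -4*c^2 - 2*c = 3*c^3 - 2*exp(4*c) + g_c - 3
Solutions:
 g(c) = C1 - 3*c^4/4 - 4*c^3/3 - c^2 + 3*c + exp(4*c)/2


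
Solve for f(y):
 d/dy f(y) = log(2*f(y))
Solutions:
 -Integral(1/(log(_y) + log(2)), (_y, f(y))) = C1 - y


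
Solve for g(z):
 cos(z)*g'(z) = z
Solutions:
 g(z) = C1 + Integral(z/cos(z), z)


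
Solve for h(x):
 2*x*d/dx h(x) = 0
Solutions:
 h(x) = C1


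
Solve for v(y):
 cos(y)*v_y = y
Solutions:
 v(y) = C1 + Integral(y/cos(y), y)


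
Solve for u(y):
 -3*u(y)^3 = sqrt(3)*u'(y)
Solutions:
 u(y) = -sqrt(2)*sqrt(-1/(C1 - sqrt(3)*y))/2
 u(y) = sqrt(2)*sqrt(-1/(C1 - sqrt(3)*y))/2


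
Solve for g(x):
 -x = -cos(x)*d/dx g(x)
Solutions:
 g(x) = C1 + Integral(x/cos(x), x)


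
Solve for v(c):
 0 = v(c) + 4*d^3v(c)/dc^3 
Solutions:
 v(c) = C3*exp(-2^(1/3)*c/2) + (C1*sin(2^(1/3)*sqrt(3)*c/4) + C2*cos(2^(1/3)*sqrt(3)*c/4))*exp(2^(1/3)*c/4)


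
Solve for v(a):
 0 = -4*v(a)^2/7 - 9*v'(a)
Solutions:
 v(a) = 63/(C1 + 4*a)


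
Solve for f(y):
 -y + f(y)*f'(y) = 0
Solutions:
 f(y) = -sqrt(C1 + y^2)
 f(y) = sqrt(C1 + y^2)


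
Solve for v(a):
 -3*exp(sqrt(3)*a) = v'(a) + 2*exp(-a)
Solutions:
 v(a) = C1 - sqrt(3)*exp(sqrt(3)*a) + 2*exp(-a)


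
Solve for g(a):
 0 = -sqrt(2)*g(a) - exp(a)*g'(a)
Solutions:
 g(a) = C1*exp(sqrt(2)*exp(-a))


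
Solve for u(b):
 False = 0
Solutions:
 u(b) = C1 - 3*b*asin(b/3)/5 + zoo*b - 3*sqrt(9 - b^2)/5


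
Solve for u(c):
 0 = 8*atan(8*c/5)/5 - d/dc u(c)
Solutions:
 u(c) = C1 + 8*c*atan(8*c/5)/5 - log(64*c^2 + 25)/2


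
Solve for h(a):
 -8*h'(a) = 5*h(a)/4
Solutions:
 h(a) = C1*exp(-5*a/32)


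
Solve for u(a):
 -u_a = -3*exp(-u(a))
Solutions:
 u(a) = log(C1 + 3*a)


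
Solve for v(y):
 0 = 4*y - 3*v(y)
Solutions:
 v(y) = 4*y/3


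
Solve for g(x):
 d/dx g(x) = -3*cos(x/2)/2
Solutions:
 g(x) = C1 - 3*sin(x/2)


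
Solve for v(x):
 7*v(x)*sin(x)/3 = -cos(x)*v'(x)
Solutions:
 v(x) = C1*cos(x)^(7/3)


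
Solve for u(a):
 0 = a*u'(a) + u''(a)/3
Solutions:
 u(a) = C1 + C2*erf(sqrt(6)*a/2)


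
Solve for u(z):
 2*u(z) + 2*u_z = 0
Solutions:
 u(z) = C1*exp(-z)


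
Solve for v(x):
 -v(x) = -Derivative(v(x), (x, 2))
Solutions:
 v(x) = C1*exp(-x) + C2*exp(x)


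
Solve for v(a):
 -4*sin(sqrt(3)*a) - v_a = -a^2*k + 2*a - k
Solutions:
 v(a) = C1 + a^3*k/3 - a^2 + a*k + 4*sqrt(3)*cos(sqrt(3)*a)/3


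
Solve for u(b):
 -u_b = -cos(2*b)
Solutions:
 u(b) = C1 + sin(2*b)/2


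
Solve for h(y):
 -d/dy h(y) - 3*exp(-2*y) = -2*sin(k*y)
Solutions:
 h(y) = C1 + 3*exp(-2*y)/2 - 2*cos(k*y)/k


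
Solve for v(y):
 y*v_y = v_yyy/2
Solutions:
 v(y) = C1 + Integral(C2*airyai(2^(1/3)*y) + C3*airybi(2^(1/3)*y), y)


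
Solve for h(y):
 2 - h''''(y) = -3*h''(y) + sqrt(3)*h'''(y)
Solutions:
 h(y) = C1 + C2*y + C3*exp(y*(-sqrt(3) + sqrt(15))/2) + C4*exp(-y*(sqrt(3) + sqrt(15))/2) - y^2/3


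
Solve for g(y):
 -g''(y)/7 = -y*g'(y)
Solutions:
 g(y) = C1 + C2*erfi(sqrt(14)*y/2)


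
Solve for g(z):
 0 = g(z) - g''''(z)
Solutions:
 g(z) = C1*exp(-z) + C2*exp(z) + C3*sin(z) + C4*cos(z)


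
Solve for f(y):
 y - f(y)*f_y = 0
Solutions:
 f(y) = -sqrt(C1 + y^2)
 f(y) = sqrt(C1 + y^2)


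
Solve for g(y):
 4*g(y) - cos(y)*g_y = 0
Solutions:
 g(y) = C1*(sin(y)^2 + 2*sin(y) + 1)/(sin(y)^2 - 2*sin(y) + 1)


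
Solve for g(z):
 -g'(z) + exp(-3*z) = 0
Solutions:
 g(z) = C1 - exp(-3*z)/3


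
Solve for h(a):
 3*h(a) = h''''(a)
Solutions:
 h(a) = C1*exp(-3^(1/4)*a) + C2*exp(3^(1/4)*a) + C3*sin(3^(1/4)*a) + C4*cos(3^(1/4)*a)


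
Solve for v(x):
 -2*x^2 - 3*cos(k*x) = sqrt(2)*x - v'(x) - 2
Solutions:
 v(x) = C1 + 2*x^3/3 + sqrt(2)*x^2/2 - 2*x + 3*sin(k*x)/k


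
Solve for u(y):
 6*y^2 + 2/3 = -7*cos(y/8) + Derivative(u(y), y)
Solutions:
 u(y) = C1 + 2*y^3 + 2*y/3 + 56*sin(y/8)


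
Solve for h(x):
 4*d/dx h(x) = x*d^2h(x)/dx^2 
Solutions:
 h(x) = C1 + C2*x^5


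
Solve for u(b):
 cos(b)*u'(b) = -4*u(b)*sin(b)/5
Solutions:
 u(b) = C1*cos(b)^(4/5)


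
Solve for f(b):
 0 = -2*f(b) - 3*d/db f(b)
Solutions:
 f(b) = C1*exp(-2*b/3)


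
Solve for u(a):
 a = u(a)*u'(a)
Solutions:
 u(a) = -sqrt(C1 + a^2)
 u(a) = sqrt(C1 + a^2)


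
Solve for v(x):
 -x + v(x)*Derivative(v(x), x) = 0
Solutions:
 v(x) = -sqrt(C1 + x^2)
 v(x) = sqrt(C1 + x^2)


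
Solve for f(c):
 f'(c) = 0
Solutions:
 f(c) = C1


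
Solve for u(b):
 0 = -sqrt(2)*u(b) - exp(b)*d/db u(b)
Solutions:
 u(b) = C1*exp(sqrt(2)*exp(-b))


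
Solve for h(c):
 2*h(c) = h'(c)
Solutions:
 h(c) = C1*exp(2*c)


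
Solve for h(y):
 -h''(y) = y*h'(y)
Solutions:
 h(y) = C1 + C2*erf(sqrt(2)*y/2)


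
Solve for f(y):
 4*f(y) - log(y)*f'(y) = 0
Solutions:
 f(y) = C1*exp(4*li(y))


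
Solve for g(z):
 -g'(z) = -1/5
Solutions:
 g(z) = C1 + z/5


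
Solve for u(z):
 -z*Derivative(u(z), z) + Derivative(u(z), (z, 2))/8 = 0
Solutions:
 u(z) = C1 + C2*erfi(2*z)


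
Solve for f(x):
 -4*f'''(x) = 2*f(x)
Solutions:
 f(x) = C3*exp(-2^(2/3)*x/2) + (C1*sin(2^(2/3)*sqrt(3)*x/4) + C2*cos(2^(2/3)*sqrt(3)*x/4))*exp(2^(2/3)*x/4)


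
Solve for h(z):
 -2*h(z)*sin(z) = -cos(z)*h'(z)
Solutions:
 h(z) = C1/cos(z)^2


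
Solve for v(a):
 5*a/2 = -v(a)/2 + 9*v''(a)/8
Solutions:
 v(a) = C1*exp(-2*a/3) + C2*exp(2*a/3) - 5*a


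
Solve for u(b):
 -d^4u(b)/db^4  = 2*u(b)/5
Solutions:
 u(b) = (C1*sin(10^(3/4)*b/10) + C2*cos(10^(3/4)*b/10))*exp(-10^(3/4)*b/10) + (C3*sin(10^(3/4)*b/10) + C4*cos(10^(3/4)*b/10))*exp(10^(3/4)*b/10)


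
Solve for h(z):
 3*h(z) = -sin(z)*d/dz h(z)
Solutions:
 h(z) = C1*(cos(z) + 1)^(3/2)/(cos(z) - 1)^(3/2)


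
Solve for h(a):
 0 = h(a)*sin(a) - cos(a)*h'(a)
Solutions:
 h(a) = C1/cos(a)


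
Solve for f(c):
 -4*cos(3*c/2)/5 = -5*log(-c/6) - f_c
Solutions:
 f(c) = C1 - 5*c*log(-c) + 5*c + 5*c*log(6) + 8*sin(3*c/2)/15


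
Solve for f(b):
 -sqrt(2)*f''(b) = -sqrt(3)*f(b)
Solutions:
 f(b) = C1*exp(-2^(3/4)*3^(1/4)*b/2) + C2*exp(2^(3/4)*3^(1/4)*b/2)


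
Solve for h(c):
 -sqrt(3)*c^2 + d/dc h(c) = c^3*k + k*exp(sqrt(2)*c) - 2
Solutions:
 h(c) = C1 + c^4*k/4 + sqrt(3)*c^3/3 - 2*c + sqrt(2)*k*exp(sqrt(2)*c)/2


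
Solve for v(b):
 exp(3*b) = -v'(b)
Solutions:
 v(b) = C1 - exp(3*b)/3


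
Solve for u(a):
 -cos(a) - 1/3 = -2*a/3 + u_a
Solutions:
 u(a) = C1 + a^2/3 - a/3 - sin(a)


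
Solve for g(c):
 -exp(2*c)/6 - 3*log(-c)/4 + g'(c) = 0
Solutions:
 g(c) = C1 + 3*c*log(-c)/4 - 3*c/4 + exp(2*c)/12


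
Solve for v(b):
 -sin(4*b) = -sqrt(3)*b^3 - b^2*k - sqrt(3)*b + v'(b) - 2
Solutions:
 v(b) = C1 + sqrt(3)*b^4/4 + b^3*k/3 + sqrt(3)*b^2/2 + 2*b + cos(4*b)/4


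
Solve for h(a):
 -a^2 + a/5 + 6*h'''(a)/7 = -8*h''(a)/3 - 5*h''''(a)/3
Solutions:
 h(a) = C1 + C2*a + a^4/32 - 59*a^3/1120 - 5757*a^2/31360 + (C3*sin(sqrt(1879)*a/35) + C4*cos(sqrt(1879)*a/35))*exp(-9*a/35)


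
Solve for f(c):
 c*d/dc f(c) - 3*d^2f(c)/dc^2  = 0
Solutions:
 f(c) = C1 + C2*erfi(sqrt(6)*c/6)


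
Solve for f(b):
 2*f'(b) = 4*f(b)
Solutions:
 f(b) = C1*exp(2*b)


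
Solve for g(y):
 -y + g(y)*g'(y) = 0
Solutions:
 g(y) = -sqrt(C1 + y^2)
 g(y) = sqrt(C1 + y^2)


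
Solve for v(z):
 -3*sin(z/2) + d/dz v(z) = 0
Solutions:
 v(z) = C1 - 6*cos(z/2)


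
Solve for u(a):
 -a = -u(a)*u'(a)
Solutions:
 u(a) = -sqrt(C1 + a^2)
 u(a) = sqrt(C1 + a^2)


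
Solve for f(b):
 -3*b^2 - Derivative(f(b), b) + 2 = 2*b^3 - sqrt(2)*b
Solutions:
 f(b) = C1 - b^4/2 - b^3 + sqrt(2)*b^2/2 + 2*b


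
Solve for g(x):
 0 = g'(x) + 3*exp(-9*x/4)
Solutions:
 g(x) = C1 + 4*exp(-9*x/4)/3


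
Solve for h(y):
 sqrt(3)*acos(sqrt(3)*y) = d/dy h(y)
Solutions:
 h(y) = C1 + sqrt(3)*(y*acos(sqrt(3)*y) - sqrt(3)*sqrt(1 - 3*y^2)/3)


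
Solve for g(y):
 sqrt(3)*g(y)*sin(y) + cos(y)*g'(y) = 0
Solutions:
 g(y) = C1*cos(y)^(sqrt(3))


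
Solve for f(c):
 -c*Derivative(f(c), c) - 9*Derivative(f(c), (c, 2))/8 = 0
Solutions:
 f(c) = C1 + C2*erf(2*c/3)


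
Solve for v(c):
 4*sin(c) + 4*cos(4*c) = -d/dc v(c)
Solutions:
 v(c) = C1 - sin(4*c) + 4*cos(c)


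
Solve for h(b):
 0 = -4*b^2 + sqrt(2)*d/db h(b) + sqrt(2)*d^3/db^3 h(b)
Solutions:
 h(b) = C1 + C2*sin(b) + C3*cos(b) + 2*sqrt(2)*b^3/3 - 4*sqrt(2)*b


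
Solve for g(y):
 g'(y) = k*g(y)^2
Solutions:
 g(y) = -1/(C1 + k*y)


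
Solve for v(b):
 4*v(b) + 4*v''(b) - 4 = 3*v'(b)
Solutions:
 v(b) = (C1*sin(sqrt(55)*b/8) + C2*cos(sqrt(55)*b/8))*exp(3*b/8) + 1


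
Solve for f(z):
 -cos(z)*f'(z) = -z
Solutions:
 f(z) = C1 + Integral(z/cos(z), z)


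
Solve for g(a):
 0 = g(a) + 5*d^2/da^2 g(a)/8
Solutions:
 g(a) = C1*sin(2*sqrt(10)*a/5) + C2*cos(2*sqrt(10)*a/5)


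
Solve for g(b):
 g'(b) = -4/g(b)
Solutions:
 g(b) = -sqrt(C1 - 8*b)
 g(b) = sqrt(C1 - 8*b)


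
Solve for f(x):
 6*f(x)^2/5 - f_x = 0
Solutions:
 f(x) = -5/(C1 + 6*x)


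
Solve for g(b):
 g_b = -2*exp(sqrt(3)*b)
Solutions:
 g(b) = C1 - 2*sqrt(3)*exp(sqrt(3)*b)/3


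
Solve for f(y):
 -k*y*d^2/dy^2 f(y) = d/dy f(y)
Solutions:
 f(y) = C1 + y^(((re(k) - 1)*re(k) + im(k)^2)/(re(k)^2 + im(k)^2))*(C2*sin(log(y)*Abs(im(k))/(re(k)^2 + im(k)^2)) + C3*cos(log(y)*im(k)/(re(k)^2 + im(k)^2)))


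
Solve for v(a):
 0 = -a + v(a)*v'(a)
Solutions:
 v(a) = -sqrt(C1 + a^2)
 v(a) = sqrt(C1 + a^2)


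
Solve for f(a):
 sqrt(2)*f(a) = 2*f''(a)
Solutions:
 f(a) = C1*exp(-2^(3/4)*a/2) + C2*exp(2^(3/4)*a/2)


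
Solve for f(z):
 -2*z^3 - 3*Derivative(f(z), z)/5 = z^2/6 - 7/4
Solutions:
 f(z) = C1 - 5*z^4/6 - 5*z^3/54 + 35*z/12


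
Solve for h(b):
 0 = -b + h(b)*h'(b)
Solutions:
 h(b) = -sqrt(C1 + b^2)
 h(b) = sqrt(C1 + b^2)


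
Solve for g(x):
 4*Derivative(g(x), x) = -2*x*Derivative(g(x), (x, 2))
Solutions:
 g(x) = C1 + C2/x


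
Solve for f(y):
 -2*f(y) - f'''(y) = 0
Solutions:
 f(y) = C3*exp(-2^(1/3)*y) + (C1*sin(2^(1/3)*sqrt(3)*y/2) + C2*cos(2^(1/3)*sqrt(3)*y/2))*exp(2^(1/3)*y/2)


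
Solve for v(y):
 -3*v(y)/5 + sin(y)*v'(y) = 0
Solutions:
 v(y) = C1*(cos(y) - 1)^(3/10)/(cos(y) + 1)^(3/10)


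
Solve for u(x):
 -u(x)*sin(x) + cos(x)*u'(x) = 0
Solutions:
 u(x) = C1/cos(x)


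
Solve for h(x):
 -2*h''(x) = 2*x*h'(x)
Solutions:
 h(x) = C1 + C2*erf(sqrt(2)*x/2)


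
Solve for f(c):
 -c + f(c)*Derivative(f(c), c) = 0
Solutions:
 f(c) = -sqrt(C1 + c^2)
 f(c) = sqrt(C1 + c^2)


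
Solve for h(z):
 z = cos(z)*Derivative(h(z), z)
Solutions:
 h(z) = C1 + Integral(z/cos(z), z)


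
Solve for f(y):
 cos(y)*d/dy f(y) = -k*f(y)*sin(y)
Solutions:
 f(y) = C1*exp(k*log(cos(y)))


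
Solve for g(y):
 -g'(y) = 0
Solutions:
 g(y) = C1


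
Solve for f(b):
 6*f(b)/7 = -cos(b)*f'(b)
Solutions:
 f(b) = C1*(sin(b) - 1)^(3/7)/(sin(b) + 1)^(3/7)


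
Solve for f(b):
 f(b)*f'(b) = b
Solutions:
 f(b) = -sqrt(C1 + b^2)
 f(b) = sqrt(C1 + b^2)


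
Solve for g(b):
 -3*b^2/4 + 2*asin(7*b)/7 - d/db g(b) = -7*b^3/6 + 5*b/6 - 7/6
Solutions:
 g(b) = C1 + 7*b^4/24 - b^3/4 - 5*b^2/12 + 2*b*asin(7*b)/7 + 7*b/6 + 2*sqrt(1 - 49*b^2)/49


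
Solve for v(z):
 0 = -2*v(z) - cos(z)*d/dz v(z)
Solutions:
 v(z) = C1*(sin(z) - 1)/(sin(z) + 1)


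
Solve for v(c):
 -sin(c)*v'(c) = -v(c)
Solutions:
 v(c) = C1*sqrt(cos(c) - 1)/sqrt(cos(c) + 1)


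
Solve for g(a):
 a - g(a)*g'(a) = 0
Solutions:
 g(a) = -sqrt(C1 + a^2)
 g(a) = sqrt(C1 + a^2)


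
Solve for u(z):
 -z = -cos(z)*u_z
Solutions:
 u(z) = C1 + Integral(z/cos(z), z)


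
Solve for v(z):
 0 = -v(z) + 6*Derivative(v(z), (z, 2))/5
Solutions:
 v(z) = C1*exp(-sqrt(30)*z/6) + C2*exp(sqrt(30)*z/6)


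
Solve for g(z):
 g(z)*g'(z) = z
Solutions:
 g(z) = -sqrt(C1 + z^2)
 g(z) = sqrt(C1 + z^2)


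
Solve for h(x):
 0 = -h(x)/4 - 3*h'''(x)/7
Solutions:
 h(x) = C3*exp(x*(-126^(1/3) + 3*14^(1/3)*3^(2/3))/24)*sin(14^(1/3)*3^(1/6)*x/4) + C4*exp(x*(-126^(1/3) + 3*14^(1/3)*3^(2/3))/24)*cos(14^(1/3)*3^(1/6)*x/4) + C5*exp(-x*(126^(1/3) + 3*14^(1/3)*3^(2/3))/24) + (C1*sin(14^(1/3)*3^(1/6)*x/4) + C2*cos(14^(1/3)*3^(1/6)*x/4))*exp(126^(1/3)*x/12)


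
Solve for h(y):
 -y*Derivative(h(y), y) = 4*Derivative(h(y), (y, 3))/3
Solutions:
 h(y) = C1 + Integral(C2*airyai(-6^(1/3)*y/2) + C3*airybi(-6^(1/3)*y/2), y)


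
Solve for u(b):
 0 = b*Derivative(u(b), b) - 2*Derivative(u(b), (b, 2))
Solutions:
 u(b) = C1 + C2*erfi(b/2)


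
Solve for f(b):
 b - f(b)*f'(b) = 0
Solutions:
 f(b) = -sqrt(C1 + b^2)
 f(b) = sqrt(C1 + b^2)


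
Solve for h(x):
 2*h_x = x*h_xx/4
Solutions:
 h(x) = C1 + C2*x^9


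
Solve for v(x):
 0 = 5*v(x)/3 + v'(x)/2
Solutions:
 v(x) = C1*exp(-10*x/3)


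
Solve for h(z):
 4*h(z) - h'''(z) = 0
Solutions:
 h(z) = C3*exp(2^(2/3)*z) + (C1*sin(2^(2/3)*sqrt(3)*z/2) + C2*cos(2^(2/3)*sqrt(3)*z/2))*exp(-2^(2/3)*z/2)


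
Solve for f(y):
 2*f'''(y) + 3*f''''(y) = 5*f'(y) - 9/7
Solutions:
 f(y) = C1 + C4*exp(y) + 9*y/35 + (C2*sin(sqrt(35)*y/6) + C3*cos(sqrt(35)*y/6))*exp(-5*y/6)


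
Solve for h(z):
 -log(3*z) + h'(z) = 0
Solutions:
 h(z) = C1 + z*log(z) - z + z*log(3)


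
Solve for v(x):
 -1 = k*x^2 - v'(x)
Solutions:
 v(x) = C1 + k*x^3/3 + x


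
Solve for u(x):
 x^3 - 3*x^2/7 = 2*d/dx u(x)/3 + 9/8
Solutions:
 u(x) = C1 + 3*x^4/8 - 3*x^3/14 - 27*x/16


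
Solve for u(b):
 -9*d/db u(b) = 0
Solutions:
 u(b) = C1


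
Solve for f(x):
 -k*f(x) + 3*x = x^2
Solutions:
 f(x) = x*(3 - x)/k


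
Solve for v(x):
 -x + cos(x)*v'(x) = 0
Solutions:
 v(x) = C1 + Integral(x/cos(x), x)


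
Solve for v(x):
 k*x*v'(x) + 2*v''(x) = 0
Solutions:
 v(x) = Piecewise((-sqrt(pi)*C1*erf(sqrt(k)*x/2)/sqrt(k) - C2, (k > 0) | (k < 0)), (-C1*x - C2, True))


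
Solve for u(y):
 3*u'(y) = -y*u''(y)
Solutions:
 u(y) = C1 + C2/y^2


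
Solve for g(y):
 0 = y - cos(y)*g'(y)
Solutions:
 g(y) = C1 + Integral(y/cos(y), y)


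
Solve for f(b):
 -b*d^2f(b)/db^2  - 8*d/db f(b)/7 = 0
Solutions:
 f(b) = C1 + C2/b^(1/7)


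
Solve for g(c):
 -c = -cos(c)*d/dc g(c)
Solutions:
 g(c) = C1 + Integral(c/cos(c), c)


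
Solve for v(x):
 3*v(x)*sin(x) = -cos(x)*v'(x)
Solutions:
 v(x) = C1*cos(x)^3


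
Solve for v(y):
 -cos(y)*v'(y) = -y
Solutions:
 v(y) = C1 + Integral(y/cos(y), y)


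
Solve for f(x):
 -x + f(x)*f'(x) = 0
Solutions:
 f(x) = -sqrt(C1 + x^2)
 f(x) = sqrt(C1 + x^2)


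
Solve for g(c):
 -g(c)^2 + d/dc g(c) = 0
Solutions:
 g(c) = -1/(C1 + c)


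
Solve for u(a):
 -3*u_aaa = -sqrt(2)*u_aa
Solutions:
 u(a) = C1 + C2*a + C3*exp(sqrt(2)*a/3)


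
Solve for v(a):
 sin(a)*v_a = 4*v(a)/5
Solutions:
 v(a) = C1*(cos(a) - 1)^(2/5)/(cos(a) + 1)^(2/5)


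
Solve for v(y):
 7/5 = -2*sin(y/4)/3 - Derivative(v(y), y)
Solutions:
 v(y) = C1 - 7*y/5 + 8*cos(y/4)/3


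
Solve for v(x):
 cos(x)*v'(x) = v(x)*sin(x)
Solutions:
 v(x) = C1/cos(x)


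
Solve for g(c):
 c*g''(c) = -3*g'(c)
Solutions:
 g(c) = C1 + C2/c^2


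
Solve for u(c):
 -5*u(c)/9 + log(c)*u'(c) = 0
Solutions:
 u(c) = C1*exp(5*li(c)/9)


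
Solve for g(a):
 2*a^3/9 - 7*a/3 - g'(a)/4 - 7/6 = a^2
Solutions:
 g(a) = C1 + 2*a^4/9 - 4*a^3/3 - 14*a^2/3 - 14*a/3


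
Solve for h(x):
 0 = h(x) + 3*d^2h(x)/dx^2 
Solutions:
 h(x) = C1*sin(sqrt(3)*x/3) + C2*cos(sqrt(3)*x/3)


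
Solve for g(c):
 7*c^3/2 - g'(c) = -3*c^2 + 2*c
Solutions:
 g(c) = C1 + 7*c^4/8 + c^3 - c^2


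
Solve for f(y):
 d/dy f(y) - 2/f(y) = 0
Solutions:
 f(y) = -sqrt(C1 + 4*y)
 f(y) = sqrt(C1 + 4*y)


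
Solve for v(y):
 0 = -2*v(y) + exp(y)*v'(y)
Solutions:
 v(y) = C1*exp(-2*exp(-y))


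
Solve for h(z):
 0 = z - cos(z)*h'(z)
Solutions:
 h(z) = C1 + Integral(z/cos(z), z)
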